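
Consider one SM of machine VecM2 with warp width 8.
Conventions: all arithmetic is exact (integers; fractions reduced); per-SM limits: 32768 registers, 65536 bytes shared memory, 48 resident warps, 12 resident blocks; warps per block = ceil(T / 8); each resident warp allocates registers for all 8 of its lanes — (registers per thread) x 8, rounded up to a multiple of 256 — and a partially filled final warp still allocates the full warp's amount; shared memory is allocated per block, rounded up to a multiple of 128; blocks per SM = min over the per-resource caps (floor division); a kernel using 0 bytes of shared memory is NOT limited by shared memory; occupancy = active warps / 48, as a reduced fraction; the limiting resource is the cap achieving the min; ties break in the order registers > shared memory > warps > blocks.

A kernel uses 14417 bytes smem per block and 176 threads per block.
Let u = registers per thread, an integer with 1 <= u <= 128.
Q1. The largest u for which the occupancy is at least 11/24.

Answer: u = 128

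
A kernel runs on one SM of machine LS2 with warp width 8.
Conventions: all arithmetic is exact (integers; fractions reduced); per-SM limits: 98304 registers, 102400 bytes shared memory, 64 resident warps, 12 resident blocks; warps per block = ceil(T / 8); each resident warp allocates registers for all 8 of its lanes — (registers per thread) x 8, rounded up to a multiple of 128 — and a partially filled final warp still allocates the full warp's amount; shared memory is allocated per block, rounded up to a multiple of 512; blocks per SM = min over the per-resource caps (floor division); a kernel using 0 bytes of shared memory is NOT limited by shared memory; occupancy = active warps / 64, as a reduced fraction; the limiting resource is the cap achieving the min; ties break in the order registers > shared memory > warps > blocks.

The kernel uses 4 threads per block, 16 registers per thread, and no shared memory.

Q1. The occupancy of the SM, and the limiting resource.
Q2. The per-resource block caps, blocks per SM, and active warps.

Answer: occupancy 3/16, limited by blocks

registers: 768 blocks
shared memory: no limit (kernel uses none)
warps: 64 blocks
blocks: 12 blocks

Answer: 12 blocks, 12 active warps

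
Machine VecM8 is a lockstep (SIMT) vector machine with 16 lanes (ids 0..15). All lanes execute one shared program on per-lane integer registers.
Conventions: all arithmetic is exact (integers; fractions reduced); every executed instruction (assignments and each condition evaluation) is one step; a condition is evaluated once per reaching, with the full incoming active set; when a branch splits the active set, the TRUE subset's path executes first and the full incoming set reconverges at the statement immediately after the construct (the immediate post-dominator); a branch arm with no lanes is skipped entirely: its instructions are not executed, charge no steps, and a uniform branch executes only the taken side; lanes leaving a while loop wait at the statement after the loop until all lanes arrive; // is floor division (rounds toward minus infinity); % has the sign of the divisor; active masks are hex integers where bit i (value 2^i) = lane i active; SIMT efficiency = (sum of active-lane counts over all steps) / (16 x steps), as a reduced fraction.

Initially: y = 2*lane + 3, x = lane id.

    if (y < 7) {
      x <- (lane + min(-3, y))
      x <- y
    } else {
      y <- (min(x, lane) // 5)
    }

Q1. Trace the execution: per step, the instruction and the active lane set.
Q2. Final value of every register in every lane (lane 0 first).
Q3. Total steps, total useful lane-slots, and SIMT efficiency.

step 0: eval (y < 7)                 0xffff
step 1: x <- (lane + min(-3, y))     0x0003
step 2: x <- y                       0x0003
step 3: y <- (min(x, lane) // 5)     0xfffc

Answer: 4 steps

y: 3,5,0,0,0,1,1,1,1,1,2,2,2,2,2,3
x: 3,5,2,3,4,5,6,7,8,9,10,11,12,13,14,15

steps = 4; useful = 34; efficiency = 34/64 = 17/32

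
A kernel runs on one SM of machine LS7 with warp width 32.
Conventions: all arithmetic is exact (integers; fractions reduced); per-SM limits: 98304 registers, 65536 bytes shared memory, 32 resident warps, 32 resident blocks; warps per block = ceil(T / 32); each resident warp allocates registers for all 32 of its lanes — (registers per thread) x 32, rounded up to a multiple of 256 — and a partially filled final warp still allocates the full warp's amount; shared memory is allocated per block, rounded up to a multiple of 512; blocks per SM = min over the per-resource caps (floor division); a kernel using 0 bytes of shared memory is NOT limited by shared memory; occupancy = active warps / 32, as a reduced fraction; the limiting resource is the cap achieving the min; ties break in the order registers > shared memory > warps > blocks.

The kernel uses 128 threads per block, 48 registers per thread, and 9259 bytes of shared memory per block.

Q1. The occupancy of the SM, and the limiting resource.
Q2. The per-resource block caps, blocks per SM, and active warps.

Answer: occupancy 3/4, limited by shared memory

registers: 16 blocks
shared memory: 6 blocks
warps: 8 blocks
blocks: 32 blocks

Answer: 6 blocks, 24 active warps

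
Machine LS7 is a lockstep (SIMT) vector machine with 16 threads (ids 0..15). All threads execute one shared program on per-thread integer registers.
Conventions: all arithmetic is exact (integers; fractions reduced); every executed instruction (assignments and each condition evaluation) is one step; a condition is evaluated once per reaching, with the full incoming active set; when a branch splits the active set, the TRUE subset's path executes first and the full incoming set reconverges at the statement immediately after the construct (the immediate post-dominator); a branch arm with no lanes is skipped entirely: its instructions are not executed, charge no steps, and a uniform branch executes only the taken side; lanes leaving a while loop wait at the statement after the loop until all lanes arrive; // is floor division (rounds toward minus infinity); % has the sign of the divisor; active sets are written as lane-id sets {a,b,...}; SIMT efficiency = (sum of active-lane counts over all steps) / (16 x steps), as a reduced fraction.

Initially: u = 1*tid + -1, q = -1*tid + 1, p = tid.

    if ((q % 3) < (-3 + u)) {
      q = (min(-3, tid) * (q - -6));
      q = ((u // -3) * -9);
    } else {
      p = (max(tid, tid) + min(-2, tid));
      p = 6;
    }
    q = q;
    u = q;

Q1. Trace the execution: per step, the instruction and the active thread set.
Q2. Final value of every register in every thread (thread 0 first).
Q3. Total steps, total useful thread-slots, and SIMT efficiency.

step 0: eval ((q % 3) < (-3 + u))    {0,1,2,3,4,5,6,7,8,9,10,11,12,13,14,15}
step 1: q <- (min(-3, tid) * (q - -6)) {6,7,8,9,10,11,12,13,14,15}
step 2: q <- ((u // -3) * -9)        {6,7,8,9,10,11,12,13,14,15}
step 3: p <- (max(tid, tid) + min(-2, tid)) {0,1,2,3,4,5}
step 4: p <- 6                       {0,1,2,3,4,5}
step 5: q <- q                       {0,1,2,3,4,5,6,7,8,9,10,11,12,13,14,15}
step 6: u <- q                       {0,1,2,3,4,5,6,7,8,9,10,11,12,13,14,15}

Answer: 7 steps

u: 1,0,-1,-2,-3,-4,18,18,27,27,27,36,36,36,45,45
q: 1,0,-1,-2,-3,-4,18,18,27,27,27,36,36,36,45,45
p: 6,6,6,6,6,6,6,7,8,9,10,11,12,13,14,15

steps = 7; useful = 80; efficiency = 80/112 = 5/7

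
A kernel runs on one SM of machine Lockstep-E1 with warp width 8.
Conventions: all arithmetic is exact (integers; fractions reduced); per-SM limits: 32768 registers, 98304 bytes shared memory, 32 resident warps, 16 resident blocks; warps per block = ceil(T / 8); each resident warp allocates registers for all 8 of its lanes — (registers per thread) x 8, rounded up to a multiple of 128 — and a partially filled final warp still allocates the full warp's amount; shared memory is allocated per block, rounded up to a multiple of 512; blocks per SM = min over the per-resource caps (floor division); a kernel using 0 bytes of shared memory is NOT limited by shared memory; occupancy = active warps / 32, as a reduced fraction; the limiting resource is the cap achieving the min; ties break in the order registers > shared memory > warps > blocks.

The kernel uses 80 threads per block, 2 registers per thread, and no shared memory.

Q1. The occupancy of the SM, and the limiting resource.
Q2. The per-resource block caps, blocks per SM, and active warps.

Answer: occupancy 15/16, limited by warps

registers: 25 blocks
shared memory: no limit (kernel uses none)
warps: 3 blocks
blocks: 16 blocks

Answer: 3 blocks, 30 active warps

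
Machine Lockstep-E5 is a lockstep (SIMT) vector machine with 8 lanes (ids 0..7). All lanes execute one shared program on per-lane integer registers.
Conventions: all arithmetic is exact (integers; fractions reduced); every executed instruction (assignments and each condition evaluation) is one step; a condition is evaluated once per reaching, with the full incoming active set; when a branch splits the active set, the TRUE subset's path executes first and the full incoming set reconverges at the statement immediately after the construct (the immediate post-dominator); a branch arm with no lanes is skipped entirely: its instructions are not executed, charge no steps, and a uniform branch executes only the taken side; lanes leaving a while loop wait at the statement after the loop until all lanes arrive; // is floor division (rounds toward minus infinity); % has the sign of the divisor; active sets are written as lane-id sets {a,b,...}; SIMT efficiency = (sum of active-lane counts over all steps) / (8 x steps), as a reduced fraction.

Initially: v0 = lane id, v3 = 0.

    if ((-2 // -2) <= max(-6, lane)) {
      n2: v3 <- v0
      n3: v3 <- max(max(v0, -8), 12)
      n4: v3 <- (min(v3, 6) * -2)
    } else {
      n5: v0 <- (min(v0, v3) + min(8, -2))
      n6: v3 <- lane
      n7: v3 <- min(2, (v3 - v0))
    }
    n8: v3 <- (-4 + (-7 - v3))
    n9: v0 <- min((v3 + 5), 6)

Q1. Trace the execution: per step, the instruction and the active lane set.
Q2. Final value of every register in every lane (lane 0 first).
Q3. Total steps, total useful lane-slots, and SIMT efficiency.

step 0: eval ((-2 // -2) <= max(-6, lane)) {0,1,2,3,4,5,6,7}
step 1: v3 <- v0                     {1,2,3,4,5,6,7}
step 2: v3 <- max(max(v0, -8), 12)   {1,2,3,4,5,6,7}
step 3: v3 <- (min(v3, 6) * -2)      {1,2,3,4,5,6,7}
step 4: v0 <- (min(v0, v3) + min(8, -2)) {0}
step 5: v3 <- lane                   {0}
step 6: v3 <- min(2, (v3 - v0))      {0}
step 7: v3 <- (-4 + (-7 - v3))       {0,1,2,3,4,5,6,7}
step 8: v0 <- min((v3 + 5), 6)       {0,1,2,3,4,5,6,7}

Answer: 9 steps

v0: -8,6,6,6,6,6,6,6
v3: -13,1,1,1,1,1,1,1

steps = 9; useful = 48; efficiency = 48/72 = 2/3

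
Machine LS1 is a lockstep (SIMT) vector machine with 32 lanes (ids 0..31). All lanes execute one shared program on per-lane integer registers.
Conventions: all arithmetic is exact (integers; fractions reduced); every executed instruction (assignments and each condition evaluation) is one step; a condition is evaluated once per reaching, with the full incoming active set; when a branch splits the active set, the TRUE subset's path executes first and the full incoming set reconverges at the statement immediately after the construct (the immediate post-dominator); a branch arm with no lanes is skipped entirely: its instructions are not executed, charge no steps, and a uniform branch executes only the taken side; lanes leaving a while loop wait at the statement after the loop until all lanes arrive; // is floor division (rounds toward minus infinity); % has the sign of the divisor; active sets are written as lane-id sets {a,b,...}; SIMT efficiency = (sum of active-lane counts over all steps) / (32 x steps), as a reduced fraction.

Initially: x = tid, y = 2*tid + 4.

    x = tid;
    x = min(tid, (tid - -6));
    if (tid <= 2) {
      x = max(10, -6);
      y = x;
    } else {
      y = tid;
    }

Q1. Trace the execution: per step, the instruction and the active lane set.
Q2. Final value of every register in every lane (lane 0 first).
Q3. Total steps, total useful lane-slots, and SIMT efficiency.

step 0: x <- tid                     {0,1,2,3,4,5,6,7,8,9,10,11,12,13,14,15,16,17,18,19,20,21,22,23,24,25,26,27,28,29,30,31}
step 1: x <- min(tid, (tid - -6))    {0,1,2,3,4,5,6,7,8,9,10,11,12,13,14,15,16,17,18,19,20,21,22,23,24,25,26,27,28,29,30,31}
step 2: eval (tid <= 2)              {0,1,2,3,4,5,6,7,8,9,10,11,12,13,14,15,16,17,18,19,20,21,22,23,24,25,26,27,28,29,30,31}
step 3: x <- max(10, -6)             {0,1,2}
step 4: y <- x                       {0,1,2}
step 5: y <- tid                     {3,4,5,6,7,8,9,10,11,12,13,14,15,16,17,18,19,20,21,22,23,24,25,26,27,28,29,30,31}

Answer: 6 steps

x: 10,10,10,3,4,5,6,7,8,9,10,11,12,13,14,15,16,17,18,19,20,21,22,23,24,25,26,27,28,29,30,31
y: 10,10,10,3,4,5,6,7,8,9,10,11,12,13,14,15,16,17,18,19,20,21,22,23,24,25,26,27,28,29,30,31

steps = 6; useful = 131; efficiency = 131/192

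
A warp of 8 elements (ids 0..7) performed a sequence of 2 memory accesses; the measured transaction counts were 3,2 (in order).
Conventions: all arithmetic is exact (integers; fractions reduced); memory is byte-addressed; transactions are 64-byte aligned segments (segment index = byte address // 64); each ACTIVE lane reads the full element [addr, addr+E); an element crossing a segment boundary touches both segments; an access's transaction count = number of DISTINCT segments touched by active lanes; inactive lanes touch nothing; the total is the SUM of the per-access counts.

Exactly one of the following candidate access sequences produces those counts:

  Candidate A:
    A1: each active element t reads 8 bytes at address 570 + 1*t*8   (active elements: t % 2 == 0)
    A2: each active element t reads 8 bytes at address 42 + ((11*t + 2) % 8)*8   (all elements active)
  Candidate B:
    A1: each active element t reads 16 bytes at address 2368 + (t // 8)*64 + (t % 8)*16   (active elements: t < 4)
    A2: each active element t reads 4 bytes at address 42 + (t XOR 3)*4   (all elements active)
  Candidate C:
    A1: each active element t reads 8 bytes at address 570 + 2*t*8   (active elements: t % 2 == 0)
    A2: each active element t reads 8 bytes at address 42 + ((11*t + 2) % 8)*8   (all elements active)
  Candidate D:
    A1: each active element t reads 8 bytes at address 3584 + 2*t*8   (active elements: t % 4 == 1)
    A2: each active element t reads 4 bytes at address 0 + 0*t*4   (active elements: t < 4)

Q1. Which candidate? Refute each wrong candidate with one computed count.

A: A1 gives 2 transactions, not 3
B: A1 gives 1 transaction, not 3
D: A1 gives 2 transactions, not 3
C: all counts match (3,2)

Answer: C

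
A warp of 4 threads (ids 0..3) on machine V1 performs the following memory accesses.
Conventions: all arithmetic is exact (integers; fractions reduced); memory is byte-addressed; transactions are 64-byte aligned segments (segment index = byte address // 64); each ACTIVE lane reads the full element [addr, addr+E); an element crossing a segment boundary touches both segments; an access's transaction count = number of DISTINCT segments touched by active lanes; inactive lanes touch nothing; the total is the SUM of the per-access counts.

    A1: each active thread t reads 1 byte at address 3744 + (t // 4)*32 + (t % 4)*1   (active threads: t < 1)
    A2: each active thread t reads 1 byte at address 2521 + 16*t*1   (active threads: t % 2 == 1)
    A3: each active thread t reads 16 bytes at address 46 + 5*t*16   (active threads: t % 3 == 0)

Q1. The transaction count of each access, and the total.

A1: 1 transaction
A2: 2 transactions
A3: 2 transactions

Answer: 1,2,2; total 5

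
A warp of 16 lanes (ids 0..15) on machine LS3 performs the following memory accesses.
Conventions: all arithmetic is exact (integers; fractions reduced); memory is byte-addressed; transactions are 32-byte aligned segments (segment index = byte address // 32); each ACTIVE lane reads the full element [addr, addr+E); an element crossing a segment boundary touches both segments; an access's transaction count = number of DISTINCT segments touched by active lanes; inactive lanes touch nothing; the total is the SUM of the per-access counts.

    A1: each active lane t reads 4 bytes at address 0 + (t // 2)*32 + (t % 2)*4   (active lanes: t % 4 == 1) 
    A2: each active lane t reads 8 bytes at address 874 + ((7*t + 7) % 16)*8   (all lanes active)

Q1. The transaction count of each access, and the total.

A1: 4 transactions
A2: 5 transactions

Answer: 4,5; total 9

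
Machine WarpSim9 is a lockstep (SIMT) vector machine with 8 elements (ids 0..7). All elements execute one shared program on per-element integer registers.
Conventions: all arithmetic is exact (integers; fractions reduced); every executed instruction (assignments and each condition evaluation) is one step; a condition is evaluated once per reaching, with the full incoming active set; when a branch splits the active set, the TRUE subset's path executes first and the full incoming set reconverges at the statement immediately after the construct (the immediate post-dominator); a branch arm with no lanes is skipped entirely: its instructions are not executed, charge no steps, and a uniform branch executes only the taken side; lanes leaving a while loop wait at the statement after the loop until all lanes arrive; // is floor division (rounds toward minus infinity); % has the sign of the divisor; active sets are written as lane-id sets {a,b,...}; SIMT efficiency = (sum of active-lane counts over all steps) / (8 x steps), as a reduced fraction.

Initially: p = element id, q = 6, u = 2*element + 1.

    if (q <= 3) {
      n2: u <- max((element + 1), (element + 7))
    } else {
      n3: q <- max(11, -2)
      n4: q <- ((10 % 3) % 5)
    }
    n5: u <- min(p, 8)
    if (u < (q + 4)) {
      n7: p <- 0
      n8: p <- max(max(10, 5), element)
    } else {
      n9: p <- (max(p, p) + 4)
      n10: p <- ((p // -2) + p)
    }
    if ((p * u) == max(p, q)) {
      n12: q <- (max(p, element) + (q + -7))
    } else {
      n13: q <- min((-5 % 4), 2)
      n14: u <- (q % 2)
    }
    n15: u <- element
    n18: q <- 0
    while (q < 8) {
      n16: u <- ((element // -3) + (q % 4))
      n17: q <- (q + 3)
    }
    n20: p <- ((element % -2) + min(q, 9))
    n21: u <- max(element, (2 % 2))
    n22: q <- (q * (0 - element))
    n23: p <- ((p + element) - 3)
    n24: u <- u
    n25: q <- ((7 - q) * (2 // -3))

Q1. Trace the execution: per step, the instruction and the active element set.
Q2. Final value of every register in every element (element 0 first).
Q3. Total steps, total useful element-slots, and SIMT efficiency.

step 0: eval (q <= 3)                {0,1,2,3,4,5,6,7}
step 1: q <- max(11, -2)             {0,1,2,3,4,5,6,7}
step 2: q <- ((10 % 3) % 5)          {0,1,2,3,4,5,6,7}
step 3: u <- min(p, 8)               {0,1,2,3,4,5,6,7}
step 4: eval (u < (q + 4))           {0,1,2,3,4,5,6,7}
step 5: p <- 0                       {0,1,2,3,4}
step 6: p <- max(max(10, 5), element) {0,1,2,3,4}
step 7: p <- (max(p, p) + 4)         {5,6,7}
step 8: p <- ((p // -2) + p)         {5,6,7}
step 9: eval ((p * u) == max(p, q))  {0,1,2,3,4,5,6,7}
step 10: q <- (max(p, element) + (q + -7)) {1}
step 11: q <- min((-5 % 4), 2)        {0,2,3,4,5,6,7}
step 12: u <- (q % 2)                 {0,2,3,4,5,6,7}
step 13: u <- element                 {0,1,2,3,4,5,6,7}
step 14: q <- 0                       {0,1,2,3,4,5,6,7}
step 15: eval (q < 8)                 {0,1,2,3,4,5,6,7}
step 16: u <- ((element // -3) + (q % 4)) {0,1,2,3,4,5,6,7}
step 17: q <- (q + 3)                 {0,1,2,3,4,5,6,7}
step 18: eval (q < 8)                 {0,1,2,3,4,5,6,7}
step 19: u <- ((element // -3) + (q % 4)) {0,1,2,3,4,5,6,7}
step 20: q <- (q + 3)                 {0,1,2,3,4,5,6,7}
step 21: eval (q < 8)                 {0,1,2,3,4,5,6,7}
step 22: u <- ((element // -3) + (q % 4)) {0,1,2,3,4,5,6,7}
step 23: q <- (q + 3)                 {0,1,2,3,4,5,6,7}
step 24: eval (q < 8)                 {0,1,2,3,4,5,6,7}
step 25: p <- ((element % -2) + min(q, 9)) {0,1,2,3,4,5,6,7}
step 26: u <- max(element, (2 % 2))   {0,1,2,3,4,5,6,7}
step 27: q <- (q * (0 - element))     {0,1,2,3,4,5,6,7}
step 28: p <- ((p + element) - 3)     {0,1,2,3,4,5,6,7}
step 29: u <- u                       {0,1,2,3,4,5,6,7}
step 30: q <- ((7 - q) * (2 // -3))   {0,1,2,3,4,5,6,7}

Answer: 31 steps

p: 6,6,8,8,10,10,12,12
q: -7,-16,-25,-34,-43,-52,-61,-70
u: 0,1,2,3,4,5,6,7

steps = 31; useful = 223; efficiency = 223/248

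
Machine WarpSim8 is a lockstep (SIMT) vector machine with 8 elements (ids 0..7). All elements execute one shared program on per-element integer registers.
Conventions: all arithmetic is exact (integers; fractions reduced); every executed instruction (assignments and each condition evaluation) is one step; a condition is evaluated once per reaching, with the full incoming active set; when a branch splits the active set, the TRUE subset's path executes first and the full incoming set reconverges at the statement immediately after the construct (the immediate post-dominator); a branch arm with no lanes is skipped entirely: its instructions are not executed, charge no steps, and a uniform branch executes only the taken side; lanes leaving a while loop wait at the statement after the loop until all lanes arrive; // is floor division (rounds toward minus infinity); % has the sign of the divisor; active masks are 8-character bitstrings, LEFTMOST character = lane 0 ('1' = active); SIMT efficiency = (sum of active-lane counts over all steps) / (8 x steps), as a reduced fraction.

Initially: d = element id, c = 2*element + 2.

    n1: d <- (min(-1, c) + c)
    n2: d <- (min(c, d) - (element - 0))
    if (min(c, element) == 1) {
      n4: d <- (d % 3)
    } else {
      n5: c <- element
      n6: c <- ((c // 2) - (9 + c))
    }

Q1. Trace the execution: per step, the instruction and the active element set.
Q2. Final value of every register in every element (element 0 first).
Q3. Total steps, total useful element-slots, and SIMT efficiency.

step 0: d <- (min(-1, c) + c)        11111111
step 1: d <- (min(c, d) - (element - 0)) 11111111
step 2: eval (min(c, element) == 1)  11111111
step 3: d <- (d % 3)                 01000000
step 4: c <- element                 10111111
step 5: c <- ((c // 2) - (9 + c))    10111111

Answer: 6 steps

d: 1,2,3,4,5,6,7,8
c: -9,4,-10,-11,-11,-12,-12,-13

steps = 6; useful = 39; efficiency = 39/48 = 13/16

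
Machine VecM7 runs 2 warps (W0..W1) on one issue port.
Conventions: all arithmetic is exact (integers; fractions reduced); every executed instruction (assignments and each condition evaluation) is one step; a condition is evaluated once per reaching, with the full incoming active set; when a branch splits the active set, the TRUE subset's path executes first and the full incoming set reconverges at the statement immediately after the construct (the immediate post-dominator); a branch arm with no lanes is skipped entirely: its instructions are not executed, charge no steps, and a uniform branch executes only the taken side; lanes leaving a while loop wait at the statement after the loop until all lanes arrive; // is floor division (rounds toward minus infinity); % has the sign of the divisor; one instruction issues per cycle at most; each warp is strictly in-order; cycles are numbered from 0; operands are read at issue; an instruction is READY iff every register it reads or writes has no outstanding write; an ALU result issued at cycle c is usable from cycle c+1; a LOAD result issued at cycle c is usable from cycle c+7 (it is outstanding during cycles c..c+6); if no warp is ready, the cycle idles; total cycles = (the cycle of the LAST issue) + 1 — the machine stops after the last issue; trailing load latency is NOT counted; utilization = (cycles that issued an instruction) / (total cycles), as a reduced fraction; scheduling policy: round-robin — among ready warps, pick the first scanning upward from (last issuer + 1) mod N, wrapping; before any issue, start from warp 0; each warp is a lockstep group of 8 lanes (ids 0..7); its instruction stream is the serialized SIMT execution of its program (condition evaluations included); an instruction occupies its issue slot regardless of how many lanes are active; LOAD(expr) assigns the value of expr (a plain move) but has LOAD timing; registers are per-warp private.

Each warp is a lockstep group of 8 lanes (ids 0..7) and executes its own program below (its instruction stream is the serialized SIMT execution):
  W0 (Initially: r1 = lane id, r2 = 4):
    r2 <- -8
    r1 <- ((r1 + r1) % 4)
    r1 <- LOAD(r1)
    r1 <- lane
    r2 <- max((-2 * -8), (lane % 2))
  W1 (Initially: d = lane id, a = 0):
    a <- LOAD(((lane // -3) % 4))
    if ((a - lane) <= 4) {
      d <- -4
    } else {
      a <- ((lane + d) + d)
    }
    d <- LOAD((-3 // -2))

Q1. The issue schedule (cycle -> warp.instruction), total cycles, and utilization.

cycle 0: W0.I0
cycle 1: W1.I0
cycle 2: W0.I1
cycle 3: W0.I2
cycle 4: idle
cycle 5: idle
cycle 6: idle
cycle 7: idle
cycle 8: W1.I1
cycle 9: W1.I2
cycle 10: W0.I3
cycle 11: W1.I3
cycle 12: W0.I4

Answer: 13 cycles, utilization 9/13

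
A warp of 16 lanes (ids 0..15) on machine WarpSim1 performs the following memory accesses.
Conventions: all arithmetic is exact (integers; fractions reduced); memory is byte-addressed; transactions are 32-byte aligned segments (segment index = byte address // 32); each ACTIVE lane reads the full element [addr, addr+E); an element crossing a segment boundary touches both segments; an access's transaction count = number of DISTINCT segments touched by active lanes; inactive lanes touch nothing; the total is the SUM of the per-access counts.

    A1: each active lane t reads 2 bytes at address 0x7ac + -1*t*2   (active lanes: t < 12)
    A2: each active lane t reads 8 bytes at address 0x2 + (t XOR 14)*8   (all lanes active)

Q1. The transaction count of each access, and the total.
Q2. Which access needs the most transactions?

A1: 2 transactions
A2: 5 transactions

Answer: 2,5; total 7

Answer: A2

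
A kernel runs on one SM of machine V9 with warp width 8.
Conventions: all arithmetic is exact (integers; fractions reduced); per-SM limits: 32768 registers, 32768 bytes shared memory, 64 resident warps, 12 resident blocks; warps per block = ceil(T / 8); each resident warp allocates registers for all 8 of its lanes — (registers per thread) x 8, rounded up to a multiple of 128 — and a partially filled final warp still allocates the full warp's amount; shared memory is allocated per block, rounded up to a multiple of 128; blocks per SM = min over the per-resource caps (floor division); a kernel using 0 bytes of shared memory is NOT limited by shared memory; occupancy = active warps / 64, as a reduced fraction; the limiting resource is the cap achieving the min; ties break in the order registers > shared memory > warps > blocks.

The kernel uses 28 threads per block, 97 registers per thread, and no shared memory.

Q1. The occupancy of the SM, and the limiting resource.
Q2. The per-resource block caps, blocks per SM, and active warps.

Answer: occupancy 9/16, limited by registers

registers: 9 blocks
shared memory: no limit (kernel uses none)
warps: 16 blocks
blocks: 12 blocks

Answer: 9 blocks, 36 active warps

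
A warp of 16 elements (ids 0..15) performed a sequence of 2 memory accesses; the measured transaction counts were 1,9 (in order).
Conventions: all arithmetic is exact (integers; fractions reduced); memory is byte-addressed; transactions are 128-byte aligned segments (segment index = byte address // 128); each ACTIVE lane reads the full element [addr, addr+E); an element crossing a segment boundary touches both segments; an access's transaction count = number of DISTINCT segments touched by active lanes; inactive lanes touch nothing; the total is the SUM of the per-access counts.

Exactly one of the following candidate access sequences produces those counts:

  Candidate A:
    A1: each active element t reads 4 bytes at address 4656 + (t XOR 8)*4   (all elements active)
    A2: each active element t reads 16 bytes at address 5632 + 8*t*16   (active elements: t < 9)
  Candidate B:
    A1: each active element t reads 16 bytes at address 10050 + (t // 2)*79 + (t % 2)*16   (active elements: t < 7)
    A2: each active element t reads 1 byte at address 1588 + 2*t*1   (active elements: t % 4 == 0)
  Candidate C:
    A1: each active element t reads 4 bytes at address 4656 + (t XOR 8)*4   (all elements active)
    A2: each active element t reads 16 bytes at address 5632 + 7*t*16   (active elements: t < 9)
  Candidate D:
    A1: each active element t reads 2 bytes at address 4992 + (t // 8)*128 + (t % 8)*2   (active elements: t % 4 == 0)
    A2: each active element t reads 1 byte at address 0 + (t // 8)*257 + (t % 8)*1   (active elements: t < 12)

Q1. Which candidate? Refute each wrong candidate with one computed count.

B: A1 gives 3 transactions, not 1
C: A2 gives 8 transactions, not 9
D: A1 gives 2 transactions, not 1
A: all counts match (1,9)

Answer: A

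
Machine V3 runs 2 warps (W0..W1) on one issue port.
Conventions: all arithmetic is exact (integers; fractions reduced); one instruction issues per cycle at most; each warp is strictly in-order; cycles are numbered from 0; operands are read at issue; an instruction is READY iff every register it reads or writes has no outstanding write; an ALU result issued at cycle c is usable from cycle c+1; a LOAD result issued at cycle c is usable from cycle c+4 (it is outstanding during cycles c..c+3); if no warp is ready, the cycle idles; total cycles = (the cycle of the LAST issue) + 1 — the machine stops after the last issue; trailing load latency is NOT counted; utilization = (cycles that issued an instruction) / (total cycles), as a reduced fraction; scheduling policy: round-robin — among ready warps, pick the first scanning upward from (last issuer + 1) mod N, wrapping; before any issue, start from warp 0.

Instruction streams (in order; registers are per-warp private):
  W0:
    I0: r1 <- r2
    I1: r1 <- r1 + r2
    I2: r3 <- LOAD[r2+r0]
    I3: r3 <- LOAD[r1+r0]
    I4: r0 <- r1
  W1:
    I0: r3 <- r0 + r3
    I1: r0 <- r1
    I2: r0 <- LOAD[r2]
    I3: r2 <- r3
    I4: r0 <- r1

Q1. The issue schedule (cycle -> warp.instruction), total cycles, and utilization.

cycle 0: W0.I0
cycle 1: W1.I0
cycle 2: W0.I1
cycle 3: W1.I1
cycle 4: W0.I2
cycle 5: W1.I2
cycle 6: W1.I3
cycle 7: idle
cycle 8: W0.I3
cycle 9: W1.I4
cycle 10: W0.I4

Answer: 11 cycles, utilization 10/11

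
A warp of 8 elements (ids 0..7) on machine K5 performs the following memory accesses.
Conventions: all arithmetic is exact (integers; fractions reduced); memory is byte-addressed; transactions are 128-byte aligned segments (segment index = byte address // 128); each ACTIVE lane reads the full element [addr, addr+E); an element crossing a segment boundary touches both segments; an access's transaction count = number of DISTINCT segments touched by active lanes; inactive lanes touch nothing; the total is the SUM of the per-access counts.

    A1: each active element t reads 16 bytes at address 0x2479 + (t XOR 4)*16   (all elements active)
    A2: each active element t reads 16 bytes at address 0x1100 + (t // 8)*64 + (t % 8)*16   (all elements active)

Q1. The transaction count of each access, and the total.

A1: 2 transactions
A2: 1 transaction

Answer: 2,1; total 3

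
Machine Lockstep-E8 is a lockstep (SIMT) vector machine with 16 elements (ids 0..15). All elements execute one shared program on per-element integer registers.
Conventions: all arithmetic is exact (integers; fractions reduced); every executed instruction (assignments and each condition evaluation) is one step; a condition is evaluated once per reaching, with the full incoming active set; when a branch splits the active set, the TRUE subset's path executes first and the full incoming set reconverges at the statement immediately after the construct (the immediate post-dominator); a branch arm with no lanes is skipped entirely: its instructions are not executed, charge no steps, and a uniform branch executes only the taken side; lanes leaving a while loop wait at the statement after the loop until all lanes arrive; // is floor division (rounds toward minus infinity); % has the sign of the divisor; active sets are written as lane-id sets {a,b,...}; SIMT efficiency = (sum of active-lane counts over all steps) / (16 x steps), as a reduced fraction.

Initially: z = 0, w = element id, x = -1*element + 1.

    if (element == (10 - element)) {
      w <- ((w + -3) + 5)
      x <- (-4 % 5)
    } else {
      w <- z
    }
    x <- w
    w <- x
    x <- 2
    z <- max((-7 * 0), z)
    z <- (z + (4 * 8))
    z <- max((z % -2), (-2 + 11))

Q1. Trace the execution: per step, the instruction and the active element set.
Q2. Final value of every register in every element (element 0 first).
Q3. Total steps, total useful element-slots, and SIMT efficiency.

step 0: eval (element == (10 - element)) {0,1,2,3,4,5,6,7,8,9,10,11,12,13,14,15}
step 1: w <- ((w + -3) + 5)          {5}
step 2: x <- (-4 % 5)                {5}
step 3: w <- z                       {0,1,2,3,4,6,7,8,9,10,11,12,13,14,15}
step 4: x <- w                       {0,1,2,3,4,5,6,7,8,9,10,11,12,13,14,15}
step 5: w <- x                       {0,1,2,3,4,5,6,7,8,9,10,11,12,13,14,15}
step 6: x <- 2                       {0,1,2,3,4,5,6,7,8,9,10,11,12,13,14,15}
step 7: z <- max((-7 * 0), z)        {0,1,2,3,4,5,6,7,8,9,10,11,12,13,14,15}
step 8: z <- (z + (4 * 8))           {0,1,2,3,4,5,6,7,8,9,10,11,12,13,14,15}
step 9: z <- max((z % -2), (-2 + 11)) {0,1,2,3,4,5,6,7,8,9,10,11,12,13,14,15}

Answer: 10 steps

z: 9,9,9,9,9,9,9,9,9,9,9,9,9,9,9,9
w: 0,0,0,0,0,7,0,0,0,0,0,0,0,0,0,0
x: 2,2,2,2,2,2,2,2,2,2,2,2,2,2,2,2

steps = 10; useful = 129; efficiency = 129/160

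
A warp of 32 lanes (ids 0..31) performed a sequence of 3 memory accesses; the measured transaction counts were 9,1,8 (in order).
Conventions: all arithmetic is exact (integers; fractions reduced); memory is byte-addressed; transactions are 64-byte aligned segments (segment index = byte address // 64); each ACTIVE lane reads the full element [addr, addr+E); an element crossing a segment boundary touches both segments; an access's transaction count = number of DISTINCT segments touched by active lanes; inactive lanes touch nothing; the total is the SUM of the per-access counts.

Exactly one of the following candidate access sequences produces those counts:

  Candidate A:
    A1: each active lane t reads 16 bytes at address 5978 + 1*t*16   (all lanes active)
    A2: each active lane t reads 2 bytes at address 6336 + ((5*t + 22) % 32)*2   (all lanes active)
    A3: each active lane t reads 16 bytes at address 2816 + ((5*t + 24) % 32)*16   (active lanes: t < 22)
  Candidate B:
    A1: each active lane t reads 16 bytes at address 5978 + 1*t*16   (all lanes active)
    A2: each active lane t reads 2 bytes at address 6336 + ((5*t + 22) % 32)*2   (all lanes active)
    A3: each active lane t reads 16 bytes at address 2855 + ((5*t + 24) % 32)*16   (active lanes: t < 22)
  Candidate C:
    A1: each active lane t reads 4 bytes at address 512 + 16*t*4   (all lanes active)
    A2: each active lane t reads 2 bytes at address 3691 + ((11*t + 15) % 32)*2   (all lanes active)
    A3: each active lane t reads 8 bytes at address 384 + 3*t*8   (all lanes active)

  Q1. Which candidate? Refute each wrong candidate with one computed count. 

B: A3 gives 9 transactions, not 8
C: A1 gives 32 transactions, not 9
A: all counts match (9,1,8)

Answer: A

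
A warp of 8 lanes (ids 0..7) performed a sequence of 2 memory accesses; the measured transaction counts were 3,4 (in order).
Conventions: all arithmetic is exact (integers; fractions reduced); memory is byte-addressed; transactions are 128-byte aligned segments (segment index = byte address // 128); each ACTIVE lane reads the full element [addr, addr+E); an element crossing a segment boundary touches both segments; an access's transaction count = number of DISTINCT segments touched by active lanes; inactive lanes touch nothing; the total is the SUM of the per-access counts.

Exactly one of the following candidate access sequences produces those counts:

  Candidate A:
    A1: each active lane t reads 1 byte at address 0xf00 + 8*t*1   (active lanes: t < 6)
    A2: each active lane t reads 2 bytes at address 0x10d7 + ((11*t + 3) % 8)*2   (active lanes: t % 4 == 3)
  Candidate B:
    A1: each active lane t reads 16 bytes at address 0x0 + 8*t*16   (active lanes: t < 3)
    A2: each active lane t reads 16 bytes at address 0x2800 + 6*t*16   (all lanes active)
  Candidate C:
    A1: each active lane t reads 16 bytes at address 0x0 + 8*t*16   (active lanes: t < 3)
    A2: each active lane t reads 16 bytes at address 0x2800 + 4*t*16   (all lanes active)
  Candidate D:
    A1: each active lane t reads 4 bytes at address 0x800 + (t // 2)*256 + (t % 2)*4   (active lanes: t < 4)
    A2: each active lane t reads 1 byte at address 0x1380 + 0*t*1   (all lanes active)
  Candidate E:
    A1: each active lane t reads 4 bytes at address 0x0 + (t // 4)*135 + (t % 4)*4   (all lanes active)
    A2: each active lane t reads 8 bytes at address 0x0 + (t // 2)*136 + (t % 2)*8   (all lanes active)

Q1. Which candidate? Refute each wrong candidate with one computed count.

A: A1 gives 1 transaction, not 3
B: A2 gives 6 transactions, not 4
D: A1 gives 2 transactions, not 3
E: A1 gives 2 transactions, not 3
C: all counts match (3,4)

Answer: C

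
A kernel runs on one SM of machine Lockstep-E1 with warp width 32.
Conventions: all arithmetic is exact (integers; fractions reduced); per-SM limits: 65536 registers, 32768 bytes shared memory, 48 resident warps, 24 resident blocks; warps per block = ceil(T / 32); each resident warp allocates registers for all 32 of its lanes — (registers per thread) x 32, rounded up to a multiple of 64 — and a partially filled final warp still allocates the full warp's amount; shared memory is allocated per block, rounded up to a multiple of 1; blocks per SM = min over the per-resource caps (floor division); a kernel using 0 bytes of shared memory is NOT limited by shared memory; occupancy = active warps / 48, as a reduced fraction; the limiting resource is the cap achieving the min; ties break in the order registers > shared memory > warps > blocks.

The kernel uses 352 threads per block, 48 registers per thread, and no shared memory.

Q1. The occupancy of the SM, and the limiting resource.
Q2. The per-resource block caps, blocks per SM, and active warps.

Answer: occupancy 11/16, limited by registers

registers: 3 blocks
shared memory: no limit (kernel uses none)
warps: 4 blocks
blocks: 24 blocks

Answer: 3 blocks, 33 active warps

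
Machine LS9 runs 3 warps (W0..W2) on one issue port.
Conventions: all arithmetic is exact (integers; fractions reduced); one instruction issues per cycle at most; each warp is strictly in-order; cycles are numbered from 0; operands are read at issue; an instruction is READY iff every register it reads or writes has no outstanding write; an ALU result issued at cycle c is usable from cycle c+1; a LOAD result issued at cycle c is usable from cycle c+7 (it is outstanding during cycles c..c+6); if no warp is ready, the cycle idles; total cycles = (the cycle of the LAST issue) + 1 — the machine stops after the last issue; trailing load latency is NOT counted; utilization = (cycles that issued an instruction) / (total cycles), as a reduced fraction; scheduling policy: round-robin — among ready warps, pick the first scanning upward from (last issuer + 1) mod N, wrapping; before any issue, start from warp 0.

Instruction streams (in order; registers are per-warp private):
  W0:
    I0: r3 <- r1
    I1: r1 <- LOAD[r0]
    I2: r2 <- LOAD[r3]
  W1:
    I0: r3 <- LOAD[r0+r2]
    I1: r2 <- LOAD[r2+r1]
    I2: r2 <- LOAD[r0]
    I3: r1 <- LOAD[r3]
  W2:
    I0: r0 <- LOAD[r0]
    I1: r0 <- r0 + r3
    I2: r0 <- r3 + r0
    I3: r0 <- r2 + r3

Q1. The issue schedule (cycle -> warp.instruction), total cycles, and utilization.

cycle 0: W0.I0
cycle 1: W1.I0
cycle 2: W2.I0
cycle 3: W0.I1
cycle 4: W1.I1
cycle 5: W0.I2
cycle 6: idle
cycle 7: idle
cycle 8: idle
cycle 9: W2.I1
cycle 10: W2.I2
cycle 11: W1.I2
cycle 12: W2.I3
cycle 13: W1.I3

Answer: 14 cycles, utilization 11/14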